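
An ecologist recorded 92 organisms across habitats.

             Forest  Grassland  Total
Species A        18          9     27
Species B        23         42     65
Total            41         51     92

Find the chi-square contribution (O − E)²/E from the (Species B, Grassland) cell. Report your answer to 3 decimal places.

Row total (Species B) = 65; column total (Grassland) = 51; N = 92.
Expected count E = 65 × 51 / 92 = 36.0326.
Contribution = (O − E)²/E = (42 − 36.0326)² / 36.0326 = 0.988.

0.988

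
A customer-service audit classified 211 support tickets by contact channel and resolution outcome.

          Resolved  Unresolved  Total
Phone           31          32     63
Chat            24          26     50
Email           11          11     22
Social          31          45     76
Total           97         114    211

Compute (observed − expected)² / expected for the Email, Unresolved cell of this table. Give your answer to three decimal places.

0.066

Row total (Email) = 22; column total (Unresolved) = 114; N = 211.
Expected count E = 22 × 114 / 211 = 11.8863.
Contribution = (O − E)²/E = (11 − 11.8863)² / 11.8863 = 0.066.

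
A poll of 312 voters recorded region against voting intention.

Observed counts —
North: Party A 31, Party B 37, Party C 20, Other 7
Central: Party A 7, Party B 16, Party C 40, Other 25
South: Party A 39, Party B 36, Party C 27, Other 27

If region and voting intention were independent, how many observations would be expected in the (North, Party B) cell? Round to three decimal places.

Row total (North) = 95; column total (Party B) = 89; grand total N = 312.
Expected count = (row total × column total) / N = 95 × 89 / 312 = 27.099.

27.099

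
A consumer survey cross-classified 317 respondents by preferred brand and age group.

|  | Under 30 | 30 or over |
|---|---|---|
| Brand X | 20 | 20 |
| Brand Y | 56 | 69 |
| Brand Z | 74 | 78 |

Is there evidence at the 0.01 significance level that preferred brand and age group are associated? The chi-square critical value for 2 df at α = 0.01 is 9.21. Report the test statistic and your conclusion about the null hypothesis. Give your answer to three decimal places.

Row totals: 40, 125, 152. Column totals: 150, 167. Grand total N = 317.
Expected counts (row total × column total / N):
  Brand X, Under 30: 40×150/317 = 18.9274
  Brand X, 30 or over: 40×167/317 = 21.0726
  Brand Y, Under 30: 125×150/317 = 59.1483
  Brand Y, 30 or over: 125×167/317 = 65.8517
  Brand Z, Under 30: 152×150/317 = 71.9243
  Brand Z, 30 or over: 152×167/317 = 80.0757
Contributions (O − E)²/E:
  (20 − 18.9274)²/18.9274 = 0.0608
  (20 − 21.0726)²/21.0726 = 0.0546
  (56 − 59.1483)²/59.1483 = 0.1676
  (69 − 65.8517)²/65.8517 = 0.1505
  (74 − 71.9243)²/71.9243 = 0.0599
  (78 − 80.0757)²/80.0757 = 0.0538
χ² = 0.0608 + 0.0546 + 0.1676 + 0.1505 + 0.0599 + 0.0538 = 0.547
df = (3−1)(2−1) = 2. Since 0.547 < 9.21, fail to reject the null hypothesis of independence at α = 0.01.

0.547; fail to reject H₀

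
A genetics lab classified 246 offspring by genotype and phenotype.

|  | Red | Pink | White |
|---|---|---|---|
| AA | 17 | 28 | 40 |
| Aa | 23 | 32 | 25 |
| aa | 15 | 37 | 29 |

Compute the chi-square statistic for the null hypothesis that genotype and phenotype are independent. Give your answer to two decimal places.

6.80

Row totals: 85, 80, 81. Column totals: 55, 97, 94. Grand total N = 246.
Expected counts (row total × column total / N):
  AA, Red: 85×55/246 = 19.004
  AA, Pink: 85×97/246 = 33.516
  AA, White: 85×94/246 = 32.480
  Aa, Red: 80×55/246 = 17.886
  Aa, Pink: 80×97/246 = 31.545
  Aa, White: 80×94/246 = 30.569
  aa, Red: 81×55/246 = 18.110
  aa, Pink: 81×97/246 = 31.939
  aa, White: 81×94/246 = 30.951
Contributions (O − E)²/E:
  (17 − 19.004)²/19.004 = 0.2113
  (28 − 33.516)²/33.516 = 0.9078
  (40 − 32.480)²/32.480 = 1.7411
  (23 − 17.886)²/17.886 = 1.4622
  (32 − 31.545)²/31.545 = 0.0066
  (25 − 30.569)²/30.569 = 1.0145
  (15 − 18.110)²/18.110 = 0.5341
  (37 − 31.939)²/31.939 = 0.8020
  (29 − 30.951)²/30.951 = 0.1230
χ² = 0.2113 + 0.9078 + 1.7411 + 1.4622 + 0.0066 + 1.0145 + 0.5341 + 0.8020 + 0.1230 = 6.80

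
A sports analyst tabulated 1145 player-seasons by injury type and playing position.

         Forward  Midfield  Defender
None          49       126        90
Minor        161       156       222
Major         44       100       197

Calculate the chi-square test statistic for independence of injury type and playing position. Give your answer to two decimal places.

71.49

Row totals: 265, 539, 341. Column totals: 254, 382, 509. Grand total N = 1145.
Expected counts (row total × column total / N):
  None, Forward: 265×254/1145 = 58.786
  None, Midfield: 265×382/1145 = 88.410
  None, Defender: 265×509/1145 = 117.803
  Minor, Forward: 539×254/1145 = 119.569
  Minor, Midfield: 539×382/1145 = 179.824
  Minor, Defender: 539×509/1145 = 239.608
  Major, Forward: 341×254/1145 = 75.645
  Major, Midfield: 341×382/1145 = 113.766
  Major, Defender: 341×509/1145 = 151.589
Contributions (O − E)²/E:
  (49 − 58.786)²/58.786 = 1.6291
  (126 − 88.410)²/88.410 = 15.9824
  (90 − 117.803)²/117.803 = 6.5619
  (161 − 119.569)²/119.569 = 14.3560
  (156 − 179.824)²/179.824 = 3.1563
  (222 − 239.608)²/239.608 = 1.2940
  (44 − 75.645)²/75.645 = 13.2382
  (100 − 113.766)²/113.766 = 1.6657
  (197 − 151.589)²/151.589 = 13.6036
χ² = 1.6291 + 15.9824 + 6.5619 + 14.3560 + 3.1563 + 1.2940 + 13.2382 + 1.6657 + 13.6036 = 71.49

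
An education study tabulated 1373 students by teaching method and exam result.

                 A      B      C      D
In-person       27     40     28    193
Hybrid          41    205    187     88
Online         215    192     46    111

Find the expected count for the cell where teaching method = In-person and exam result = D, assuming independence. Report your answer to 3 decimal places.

Row total (In-person) = 288; column total (D) = 392; grand total N = 1373.
Expected count = (row total × column total) / N = 288 × 392 / 1373 = 82.226.

82.226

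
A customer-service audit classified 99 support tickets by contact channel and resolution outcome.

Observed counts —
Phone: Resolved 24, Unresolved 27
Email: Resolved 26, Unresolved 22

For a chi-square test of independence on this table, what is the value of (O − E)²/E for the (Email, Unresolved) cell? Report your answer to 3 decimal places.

Row total (Email) = 48; column total (Unresolved) = 49; N = 99.
Expected count E = 48 × 49 / 99 = 23.7576.
Contribution = (O − E)²/E = (22 − 23.7576)² / 23.7576 = 0.130.

0.130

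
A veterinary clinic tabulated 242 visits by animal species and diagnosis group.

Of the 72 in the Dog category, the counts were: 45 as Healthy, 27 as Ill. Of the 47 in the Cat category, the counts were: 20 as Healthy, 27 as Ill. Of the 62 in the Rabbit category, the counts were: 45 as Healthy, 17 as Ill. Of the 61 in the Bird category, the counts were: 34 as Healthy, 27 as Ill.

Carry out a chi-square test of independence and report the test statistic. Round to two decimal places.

Row totals: 72, 47, 62, 61. Column totals: 144, 98. Grand total N = 242.
Expected counts (row total × column total / N):
  Dog, Healthy: 72×144/242 = 42.843
  Dog, Ill: 72×98/242 = 29.157
  Cat, Healthy: 47×144/242 = 27.967
  Cat, Ill: 47×98/242 = 19.033
  Rabbit, Healthy: 62×144/242 = 36.893
  Rabbit, Ill: 62×98/242 = 25.107
  Bird, Healthy: 61×144/242 = 36.298
  Bird, Ill: 61×98/242 = 24.702
Contributions (O − E)²/E:
  (45 − 42.843)²/42.843 = 0.1086
  (27 − 29.157)²/29.157 = 0.1596
  (20 − 27.967)²/27.967 = 2.2696
  (27 − 19.033)²/19.033 = 3.3349
  (45 − 36.893)²/36.893 = 1.7815
  (17 − 25.107)²/25.107 = 2.6177
  (34 − 36.298)²/36.298 = 0.1455
  (27 − 24.702)²/24.702 = 0.2138
χ² = 0.1086 + 0.1596 + 2.2696 + 3.3349 + 1.7815 + 2.6177 + 0.1455 + 0.2138 = 10.63

10.63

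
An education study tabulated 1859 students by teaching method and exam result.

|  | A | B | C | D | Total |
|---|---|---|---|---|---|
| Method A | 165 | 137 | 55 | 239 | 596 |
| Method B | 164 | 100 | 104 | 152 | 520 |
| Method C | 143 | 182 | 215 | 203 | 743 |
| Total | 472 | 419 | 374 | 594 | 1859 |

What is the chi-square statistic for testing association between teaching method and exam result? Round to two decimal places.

Grand total N = 1859.
Expected counts (row total × column total / N):
  Method A, A: 596×472/1859 = 151.3244
  Method A, B: 596×419/1859 = 134.3324
  Method A, C: 596×374/1859 = 119.9053
  Method A, D: 596×594/1859 = 190.4379
  Method B, A: 520×472/1859 = 132.0280
  Method B, B: 520×419/1859 = 117.2028
  Method B, C: 520×374/1859 = 104.6154
  Method B, D: 520×594/1859 = 166.1538
  Method C, A: 743×472/1859 = 188.6477
  Method C, B: 743×419/1859 = 167.4648
  Method C, C: 743×374/1859 = 149.4793
  Method C, D: 743×594/1859 = 237.4083
Contributions (O − E)²/E:
  (165 − 151.3244)²/151.3244 = 1.2359
  (137 − 134.3324)²/134.3324 = 0.0530
  (55 − 119.9053)²/119.9053 = 35.1335
  (239 − 190.4379)²/190.4379 = 12.3834
  (164 − 132.0280)²/132.0280 = 7.7424
  (100 − 117.2028)²/117.2028 = 2.5250
  (104 − 104.6154)²/104.6154 = 0.0036
  (152 − 166.1538)²/166.1538 = 1.2057
  (143 − 188.6477)²/188.6477 = 11.0455
  (182 − 167.4648)²/167.4648 = 1.2616
  (215 − 149.4793)²/149.4793 = 28.7194
  (203 − 237.4083)²/237.4083 = 4.9869
χ² = 1.2359 + 0.0530 + 35.1335 + 12.3834 + 7.7424 + 2.5250 + 0.0036 + 1.2057 + 11.0455 + 1.2616 + 28.7194 + 4.9869 = 106.30

106.30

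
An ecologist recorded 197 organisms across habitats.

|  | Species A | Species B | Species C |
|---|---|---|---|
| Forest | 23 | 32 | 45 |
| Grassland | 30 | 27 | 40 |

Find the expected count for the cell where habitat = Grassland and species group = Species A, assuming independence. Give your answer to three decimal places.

26.096

Row total (Grassland) = 97; column total (Species A) = 53; grand total N = 197.
Expected count = (row total × column total) / N = 97 × 53 / 197 = 26.096.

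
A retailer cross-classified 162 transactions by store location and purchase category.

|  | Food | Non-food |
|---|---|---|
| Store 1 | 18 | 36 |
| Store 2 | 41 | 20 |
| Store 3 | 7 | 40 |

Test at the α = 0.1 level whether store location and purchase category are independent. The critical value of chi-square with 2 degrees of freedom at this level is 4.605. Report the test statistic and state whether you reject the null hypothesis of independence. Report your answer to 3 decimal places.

Row totals: 54, 61, 47. Column totals: 66, 96. Grand total N = 162.
Expected counts (row total × column total / N):
  Store 1, Food: 54×66/162 = 22.0000
  Store 1, Non-food: 54×96/162 = 32.0000
  Store 2, Food: 61×66/162 = 24.8519
  Store 2, Non-food: 61×96/162 = 36.1481
  Store 3, Food: 47×66/162 = 19.1481
  Store 3, Non-food: 47×96/162 = 27.8519
Contributions (O − E)²/E:
  (18 − 22.0000)²/22.0000 = 0.7273
  (36 − 32.0000)²/32.0000 = 0.5000
  (41 − 24.8519)²/24.8519 = 10.4926
  (20 − 36.1481)²/36.1481 = 7.2137
  (7 − 19.1481)²/19.1481 = 7.7071
  (40 − 27.8519)²/27.8519 = 5.2986
χ² = 0.7273 + 0.5000 + 10.4926 + 7.2137 + 7.7071 + 5.2986 = 31.939
df = (3−1)(2−1) = 2. Since 31.939 > 4.605, reject the null hypothesis of independence at α = 0.1.

31.939; reject H₀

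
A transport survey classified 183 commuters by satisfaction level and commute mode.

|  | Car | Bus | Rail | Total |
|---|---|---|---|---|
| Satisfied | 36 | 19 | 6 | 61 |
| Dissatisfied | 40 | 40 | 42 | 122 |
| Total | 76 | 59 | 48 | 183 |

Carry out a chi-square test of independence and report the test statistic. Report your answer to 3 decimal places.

16.146

Grand total N = 183.
Expected counts (row total × column total / N):
  Satisfied, Car: 61×76/183 = 25.3333
  Satisfied, Bus: 61×59/183 = 19.6667
  Satisfied, Rail: 61×48/183 = 16.0000
  Dissatisfied, Car: 122×76/183 = 50.6667
  Dissatisfied, Bus: 122×59/183 = 39.3333
  Dissatisfied, Rail: 122×48/183 = 32.0000
Contributions (O − E)²/E:
  (36 − 25.3333)²/25.3333 = 4.4913
  (19 − 19.6667)²/19.6667 = 0.0226
  (6 − 16.0000)²/16.0000 = 6.2500
  (40 − 50.6667)²/50.6667 = 2.2456
  (40 − 39.3333)²/39.3333 = 0.0113
  (42 − 32.0000)²/32.0000 = 3.1250
χ² = 4.4913 + 0.0226 + 6.2500 + 2.2456 + 0.0113 + 3.1250 = 16.146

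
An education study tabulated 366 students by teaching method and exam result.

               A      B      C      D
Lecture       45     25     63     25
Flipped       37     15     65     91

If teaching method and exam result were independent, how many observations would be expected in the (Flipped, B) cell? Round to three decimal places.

22.732

Row total (Flipped) = 208; column total (B) = 40; grand total N = 366.
Expected count = (row total × column total) / N = 208 × 40 / 366 = 22.732.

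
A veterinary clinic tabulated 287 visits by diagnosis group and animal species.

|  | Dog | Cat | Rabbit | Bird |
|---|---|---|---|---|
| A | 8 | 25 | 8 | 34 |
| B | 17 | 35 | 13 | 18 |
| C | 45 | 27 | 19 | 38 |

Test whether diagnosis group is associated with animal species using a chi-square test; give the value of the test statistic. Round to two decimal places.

Row totals: 75, 83, 129. Column totals: 70, 87, 40, 90. Grand total N = 287.
Expected counts (row total × column total / N):
  A, Dog: 75×70/287 = 18.293
  A, Cat: 75×87/287 = 22.735
  A, Rabbit: 75×40/287 = 10.453
  A, Bird: 75×90/287 = 23.519
  B, Dog: 83×70/287 = 20.244
  B, Cat: 83×87/287 = 25.160
  B, Rabbit: 83×40/287 = 11.568
  B, Bird: 83×90/287 = 26.028
  C, Dog: 129×70/287 = 31.463
  C, Cat: 129×87/287 = 39.105
  C, Rabbit: 129×40/287 = 17.979
  C, Bird: 129×90/287 = 40.453
Contributions (O − E)²/E:
  (8 − 18.293)²/18.293 = 5.7916
  (25 − 22.735)²/22.735 = 0.2257
  (8 − 10.453)²/10.453 = 0.5756
  (34 − 23.519)²/23.519 = 4.6707
  (17 − 20.244)²/20.244 = 0.5198
  (35 − 25.160)²/25.160 = 3.8484
  (13 − 11.568)²/11.568 = 0.1773
  (18 − 26.028)²/26.028 = 2.4761
  (45 − 31.463)²/31.463 = 5.8243
  (27 − 39.105)²/39.105 = 3.7471
  (19 − 17.979)²/17.979 = 0.0580
  (38 − 40.453)²/40.453 = 0.1487
χ² = 5.7916 + 0.2257 + 0.5756 + 4.6707 + 0.5198 + 3.8484 + 0.1773 + 2.4761 + 5.8243 + 3.7471 + 0.0580 + 0.1487 = 28.06

28.06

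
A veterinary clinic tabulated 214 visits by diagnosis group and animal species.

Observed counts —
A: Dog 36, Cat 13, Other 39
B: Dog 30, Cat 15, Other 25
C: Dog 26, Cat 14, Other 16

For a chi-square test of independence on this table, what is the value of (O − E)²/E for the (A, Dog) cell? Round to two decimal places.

0.09

Row total (A) = 88; column total (Dog) = 92; N = 214.
Expected count E = 88 × 92 / 214 = 37.832.
Contribution = (O − E)²/E = (36 − 37.832)² / 37.832 = 0.09.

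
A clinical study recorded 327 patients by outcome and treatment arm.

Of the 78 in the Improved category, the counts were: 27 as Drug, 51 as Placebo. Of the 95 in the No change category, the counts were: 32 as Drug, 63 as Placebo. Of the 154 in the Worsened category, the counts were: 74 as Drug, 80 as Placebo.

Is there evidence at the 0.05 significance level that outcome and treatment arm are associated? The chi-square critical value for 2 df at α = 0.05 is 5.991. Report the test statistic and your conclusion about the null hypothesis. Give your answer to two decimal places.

Row totals: 78, 95, 154. Column totals: 133, 194. Grand total N = 327.
Expected counts (row total × column total / N):
  Improved, Drug: 78×133/327 = 31.725
  Improved, Placebo: 78×194/327 = 46.275
  No change, Drug: 95×133/327 = 38.639
  No change, Placebo: 95×194/327 = 56.361
  Worsened, Drug: 154×133/327 = 62.636
  Worsened, Placebo: 154×194/327 = 91.364
Contributions (O − E)²/E:
  (27 − 31.725)²/31.725 = 0.7037
  (51 − 46.275)²/46.275 = 0.4825
  (32 − 38.639)²/38.639 = 1.1407
  (63 − 56.361)²/56.361 = 0.7820
  (74 − 62.636)²/62.636 = 2.0618
  (80 − 91.364)²/91.364 = 1.4135
χ² = 0.7037 + 0.4825 + 1.1407 + 0.7820 + 2.0618 + 1.4135 = 6.58
df = (3−1)(2−1) = 2. Since 6.58 > 5.991, reject the null hypothesis of independence at α = 0.05.

6.58; reject H₀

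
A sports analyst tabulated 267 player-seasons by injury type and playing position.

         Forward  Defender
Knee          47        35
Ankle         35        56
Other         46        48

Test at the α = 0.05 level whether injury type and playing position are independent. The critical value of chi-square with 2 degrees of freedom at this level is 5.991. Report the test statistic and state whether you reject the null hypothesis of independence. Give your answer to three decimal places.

Row totals: 82, 91, 94. Column totals: 128, 139. Grand total N = 267.
Expected counts (row total × column total / N):
  Knee, Forward: 82×128/267 = 39.3109
  Knee, Defender: 82×139/267 = 42.6891
  Ankle, Forward: 91×128/267 = 43.6255
  Ankle, Defender: 91×139/267 = 47.3745
  Other, Forward: 94×128/267 = 45.0637
  Other, Defender: 94×139/267 = 48.9363
Contributions (O − E)²/E:
  (47 − 39.3109)²/39.3109 = 1.5040
  (35 − 42.6891)²/42.6891 = 1.3849
  (35 − 43.6255)²/43.6255 = 1.7054
  (56 − 47.3745)²/47.3745 = 1.5704
  (46 − 45.0637)²/45.0637 = 0.0195
  (48 − 48.9363)²/48.9363 = 0.0179
χ² = 1.5040 + 1.3849 + 1.7054 + 1.5704 + 0.0195 + 0.0179 = 6.202
df = (3−1)(2−1) = 2. Since 6.202 > 5.991, reject the null hypothesis of independence at α = 0.05.

6.202; reject H₀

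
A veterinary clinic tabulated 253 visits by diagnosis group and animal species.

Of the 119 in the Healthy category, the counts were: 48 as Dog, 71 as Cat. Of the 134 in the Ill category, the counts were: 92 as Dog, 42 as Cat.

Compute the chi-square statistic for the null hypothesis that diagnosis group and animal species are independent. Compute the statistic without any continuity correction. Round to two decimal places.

Row totals: 119, 134. Column totals: 140, 113. Grand total N = 253.
Expected counts (row total × column total / N):
  Healthy, Dog: 119×140/253 = 65.850
  Healthy, Cat: 119×113/253 = 53.150
  Ill, Dog: 134×140/253 = 74.150
  Ill, Cat: 134×113/253 = 59.850
Contributions (O − E)²/E:
  (48 − 65.850)²/65.850 = 4.8386
  (71 − 53.150)²/53.150 = 5.9948
  (92 − 74.150)²/74.150 = 4.2970
  (42 − 59.850)²/59.850 = 5.3237
χ² = 4.8386 + 5.9948 + 4.2970 + 5.3237 = 20.45

20.45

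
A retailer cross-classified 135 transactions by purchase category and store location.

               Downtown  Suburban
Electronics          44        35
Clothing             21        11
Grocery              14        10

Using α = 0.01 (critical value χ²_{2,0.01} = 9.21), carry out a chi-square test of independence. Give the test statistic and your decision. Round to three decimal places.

0.925; fail to reject H₀

Row totals: 79, 32, 24. Column totals: 79, 56. Grand total N = 135.
Expected counts (row total × column total / N):
  Electronics, Downtown: 79×79/135 = 46.2296
  Electronics, Suburban: 79×56/135 = 32.7704
  Clothing, Downtown: 32×79/135 = 18.7259
  Clothing, Suburban: 32×56/135 = 13.2741
  Grocery, Downtown: 24×79/135 = 14.0444
  Grocery, Suburban: 24×56/135 = 9.9556
Contributions (O − E)²/E:
  (44 − 46.2296)²/46.2296 = 0.1075
  (35 − 32.7704)²/32.7704 = 0.1517
  (21 − 18.7259)²/18.7259 = 0.2762
  (11 − 13.2741)²/13.2741 = 0.3896
  (14 − 14.0444)²/14.0444 = 0.0001
  (10 − 9.9556)²/9.9556 = 0.0002
χ² = 0.1075 + 0.1517 + 0.2762 + 0.3896 + 0.0001 + 0.0002 = 0.925
df = (3−1)(2−1) = 2. Since 0.925 < 9.21, fail to reject the null hypothesis of independence at α = 0.01.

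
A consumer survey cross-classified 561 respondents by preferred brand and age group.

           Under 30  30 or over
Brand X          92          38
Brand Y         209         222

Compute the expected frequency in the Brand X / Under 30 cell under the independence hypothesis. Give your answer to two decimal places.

Row total (Brand X) = 130; column total (Under 30) = 301; grand total N = 561.
Expected count = (row total × column total) / N = 130 × 301 / 561 = 69.75.

69.75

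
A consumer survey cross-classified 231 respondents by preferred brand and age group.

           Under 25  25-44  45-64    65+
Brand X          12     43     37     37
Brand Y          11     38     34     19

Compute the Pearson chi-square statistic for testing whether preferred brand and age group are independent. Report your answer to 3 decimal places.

Row totals: 129, 102. Column totals: 23, 81, 71, 56. Grand total N = 231.
Expected counts (row total × column total / N):
  Brand X, Under 25: 129×23/231 = 12.8442
  Brand X, 25-44: 129×81/231 = 45.2338
  Brand X, 45-64: 129×71/231 = 39.6494
  Brand X, 65+: 129×56/231 = 31.2727
  Brand Y, Under 25: 102×23/231 = 10.1558
  Brand Y, 25-44: 102×81/231 = 35.7662
  Brand Y, 45-64: 102×71/231 = 31.3506
  Brand Y, 65+: 102×56/231 = 24.7273
Contributions (O − E)²/E:
  (12 − 12.8442)²/12.8442 = 0.0555
  (43 − 45.2338)²/45.2338 = 0.1103
  (37 − 39.6494)²/39.6494 = 0.1770
  (37 − 31.2727)²/31.2727 = 1.0489
  (11 − 10.1558)²/10.1558 = 0.0702
  (38 − 35.7662)²/35.7662 = 0.1395
  (34 − 31.3506)²/31.3506 = 0.2239
  (19 − 24.7273)²/24.7273 = 1.3265
χ² = 0.0555 + 0.1103 + 0.1770 + 1.0489 + 0.0702 + 0.1395 + 0.2239 + 1.3265 = 3.152

3.152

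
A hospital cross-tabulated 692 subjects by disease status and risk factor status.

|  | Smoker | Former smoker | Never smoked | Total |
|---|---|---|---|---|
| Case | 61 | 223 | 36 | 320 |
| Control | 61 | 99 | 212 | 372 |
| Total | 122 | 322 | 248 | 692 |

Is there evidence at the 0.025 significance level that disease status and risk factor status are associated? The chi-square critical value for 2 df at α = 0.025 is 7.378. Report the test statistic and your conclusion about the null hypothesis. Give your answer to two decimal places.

Grand total N = 692.
Expected counts (row total × column total / N):
  Case, Smoker: 320×122/692 = 56.4162
  Case, Former smoker: 320×322/692 = 148.9017
  Case, Never smoked: 320×248/692 = 114.6821
  Control, Smoker: 372×122/692 = 65.5838
  Control, Former smoker: 372×322/692 = 173.0983
  Control, Never smoked: 372×248/692 = 133.3179
Contributions (O − E)²/E:
  (61 − 56.4162)²/56.4162 = 0.3724
  (223 − 148.9017)²/148.9017 = 36.8737
  (36 − 114.6821)²/114.6821 = 53.9829
  (61 − 65.5838)²/65.5838 = 0.3204
  (99 − 173.0983)²/173.0983 = 31.7193
  (212 − 133.3179)²/133.3179 = 46.4369
χ² = 0.3724 + 36.8737 + 53.9829 + 0.3204 + 31.7193 + 46.4369 = 169.71
df = (2−1)(3−1) = 2. Since 169.71 > 7.378, reject the null hypothesis of independence at α = 0.025.

169.71; reject H₀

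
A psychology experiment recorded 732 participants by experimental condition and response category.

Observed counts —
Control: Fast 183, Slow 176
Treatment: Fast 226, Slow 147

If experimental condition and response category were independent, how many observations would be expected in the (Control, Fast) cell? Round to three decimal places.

200.589

Row total (Control) = 359; column total (Fast) = 409; grand total N = 732.
Expected count = (row total × column total) / N = 359 × 409 / 732 = 200.589.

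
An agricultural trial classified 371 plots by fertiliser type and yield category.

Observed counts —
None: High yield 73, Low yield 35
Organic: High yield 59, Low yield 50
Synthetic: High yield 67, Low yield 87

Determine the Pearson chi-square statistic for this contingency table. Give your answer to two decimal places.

Row totals: 108, 109, 154. Column totals: 199, 172. Grand total N = 371.
Expected counts (row total × column total / N):
  None, High yield: 108×199/371 = 57.930
  None, Low yield: 108×172/371 = 50.070
  Organic, High yield: 109×199/371 = 58.466
  Organic, Low yield: 109×172/371 = 50.534
  Synthetic, High yield: 154×199/371 = 82.604
  Synthetic, Low yield: 154×172/371 = 71.396
Contributions (O − E)²/E:
  (73 − 57.930)²/57.930 = 3.9203
  (35 − 50.070)²/50.070 = 4.5357
  (59 − 58.466)²/58.466 = 0.0049
  (50 − 50.534)²/50.534 = 0.0056
  (67 − 82.604)²/82.604 = 2.9476
  (87 − 71.396)²/71.396 = 3.4103
χ² = 3.9203 + 4.5357 + 0.0049 + 0.0056 + 2.9476 + 3.4103 = 14.82

14.82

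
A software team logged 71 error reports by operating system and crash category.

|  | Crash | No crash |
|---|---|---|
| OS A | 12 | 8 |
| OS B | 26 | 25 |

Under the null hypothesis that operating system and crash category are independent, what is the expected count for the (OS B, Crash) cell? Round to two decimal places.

27.30

Row total (OS B) = 51; column total (Crash) = 38; grand total N = 71.
Expected count = (row total × column total) / N = 51 × 38 / 71 = 27.30.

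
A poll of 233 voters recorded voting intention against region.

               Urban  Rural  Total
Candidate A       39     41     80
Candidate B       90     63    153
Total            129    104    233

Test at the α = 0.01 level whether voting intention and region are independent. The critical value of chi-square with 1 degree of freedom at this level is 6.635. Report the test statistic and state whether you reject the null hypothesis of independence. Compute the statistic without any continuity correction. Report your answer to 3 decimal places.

2.157; fail to reject H₀

Grand total N = 233.
Expected counts (row total × column total / N):
  Candidate A, Urban: 80×129/233 = 44.2918
  Candidate A, Rural: 80×104/233 = 35.7082
  Candidate B, Urban: 153×129/233 = 84.7082
  Candidate B, Rural: 153×104/233 = 68.2918
Contributions (O − E)²/E:
  (39 − 44.2918)²/44.2918 = 0.6322
  (41 − 35.7082)²/35.7082 = 0.7842
  (90 − 84.7082)²/84.7082 = 0.3306
  (63 − 68.2918)²/68.2918 = 0.4101
χ² = 0.6322 + 0.7842 + 0.3306 + 0.4101 = 2.157
df = (2−1)(2−1) = 1. Since 2.157 < 6.635, fail to reject the null hypothesis of independence at α = 0.01.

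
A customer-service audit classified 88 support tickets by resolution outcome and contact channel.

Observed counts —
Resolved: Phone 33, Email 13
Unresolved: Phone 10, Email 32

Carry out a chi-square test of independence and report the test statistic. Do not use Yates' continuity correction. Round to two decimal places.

20.18

Row totals: 46, 42. Column totals: 43, 45. Grand total N = 88.
Expected counts (row total × column total / N):
  Resolved, Phone: 46×43/88 = 22.4773
  Resolved, Email: 46×45/88 = 23.5227
  Unresolved, Phone: 42×43/88 = 20.5227
  Unresolved, Email: 42×45/88 = 21.4773
Contributions (O − E)²/E:
  (33 − 22.4773)²/22.4773 = 4.9262
  (13 − 23.5227)²/23.5227 = 4.7072
  (10 − 20.5227)²/20.5227 = 5.3954
  (32 − 21.4773)²/21.4773 = 5.1555
χ² = 4.9262 + 4.7072 + 5.3954 + 5.1555 = 20.18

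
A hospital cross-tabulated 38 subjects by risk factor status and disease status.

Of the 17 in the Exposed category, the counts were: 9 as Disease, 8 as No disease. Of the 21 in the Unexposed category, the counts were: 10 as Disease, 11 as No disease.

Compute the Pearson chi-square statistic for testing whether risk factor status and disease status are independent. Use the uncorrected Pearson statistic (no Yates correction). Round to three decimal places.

Row totals: 17, 21. Column totals: 19, 19. Grand total N = 38.
Expected counts (row total × column total / N):
  Exposed, Disease: 17×19/38 = 8.5000
  Exposed, No disease: 17×19/38 = 8.5000
  Unexposed, Disease: 21×19/38 = 10.5000
  Unexposed, No disease: 21×19/38 = 10.5000
Contributions (O − E)²/E:
  (9 − 8.5000)²/8.5000 = 0.0294
  (8 − 8.5000)²/8.5000 = 0.0294
  (10 − 10.5000)²/10.5000 = 0.0238
  (11 − 10.5000)²/10.5000 = 0.0238
χ² = 0.0294 + 0.0294 + 0.0238 + 0.0238 = 0.106

0.106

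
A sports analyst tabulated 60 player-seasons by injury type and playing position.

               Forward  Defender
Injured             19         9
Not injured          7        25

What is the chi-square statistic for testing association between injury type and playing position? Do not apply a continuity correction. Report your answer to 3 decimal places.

Row totals: 28, 32. Column totals: 26, 34. Grand total N = 60.
Expected counts (row total × column total / N):
  Injured, Forward: 28×26/60 = 12.1333
  Injured, Defender: 28×34/60 = 15.8667
  Not injured, Forward: 32×26/60 = 13.8667
  Not injured, Defender: 32×34/60 = 18.1333
Contributions (O − E)²/E:
  (19 − 12.1333)²/12.1333 = 3.8861
  (9 − 15.8667)²/15.8667 = 2.9717
  (7 − 13.8667)²/13.8667 = 3.4003
  (25 − 18.1333)²/18.1333 = 2.6003
χ² = 3.8861 + 2.9717 + 3.4003 + 2.6003 = 12.858

12.858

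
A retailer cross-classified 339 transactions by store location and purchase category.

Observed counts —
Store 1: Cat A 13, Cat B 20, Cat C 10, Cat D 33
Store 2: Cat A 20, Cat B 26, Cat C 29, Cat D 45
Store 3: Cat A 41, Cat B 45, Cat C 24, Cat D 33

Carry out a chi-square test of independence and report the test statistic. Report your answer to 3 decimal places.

18.677

Row totals: 76, 120, 143. Column totals: 74, 91, 63, 111. Grand total N = 339.
Expected counts (row total × column total / N):
  Store 1, Cat A: 76×74/339 = 16.5900
  Store 1, Cat B: 76×91/339 = 20.4012
  Store 1, Cat C: 76×63/339 = 14.1239
  Store 1, Cat D: 76×111/339 = 24.8850
  Store 2, Cat A: 120×74/339 = 26.1947
  Store 2, Cat B: 120×91/339 = 32.2124
  Store 2, Cat C: 120×63/339 = 22.3009
  Store 2, Cat D: 120×111/339 = 39.2920
  Store 3, Cat A: 143×74/339 = 31.2153
  Store 3, Cat B: 143×91/339 = 38.3864
  Store 3, Cat C: 143×63/339 = 26.5752
  Store 3, Cat D: 143×111/339 = 46.8230
Contributions (O − E)²/E:
  (13 − 16.5900)²/16.5900 = 0.7769
  (20 − 20.4012)²/20.4012 = 0.0079
  (10 − 14.1239)²/14.1239 = 1.2041
  (33 − 24.8850)²/24.8850 = 2.6463
  (20 − 26.1947)²/26.1947 = 1.4650
  (26 − 32.2124)²/32.2124 = 1.1981
  (29 − 22.3009)²/22.3009 = 2.0124
  (45 − 39.2920)²/39.2920 = 0.8292
  (41 − 31.2153)²/31.2153 = 3.0671
  (45 − 38.3864)²/38.3864 = 1.1395
  (24 − 26.5752)²/26.5752 = 0.2495
  (33 − 46.8230)²/46.8230 = 4.0808
χ² = 0.7769 + 0.0079 + 1.2041 + 2.6463 + 1.4650 + 1.1981 + 2.0124 + 0.8292 + 3.0671 + 1.1395 + 0.2495 + 4.0808 = 18.677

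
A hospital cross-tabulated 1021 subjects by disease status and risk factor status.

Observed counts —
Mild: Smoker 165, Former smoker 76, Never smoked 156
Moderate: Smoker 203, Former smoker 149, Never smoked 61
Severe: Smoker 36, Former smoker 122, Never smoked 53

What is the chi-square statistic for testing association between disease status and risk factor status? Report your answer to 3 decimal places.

Row totals: 397, 413, 211. Column totals: 404, 347, 270. Grand total N = 1021.
Expected counts (row total × column total / N):
  Mild, Smoker: 397×404/1021 = 157.0891
  Mild, Former smoker: 397×347/1021 = 134.9256
  Mild, Never smoked: 397×270/1021 = 104.9853
  Moderate, Smoker: 413×404/1021 = 163.4202
  Moderate, Former smoker: 413×347/1021 = 140.3634
  Moderate, Never smoked: 413×270/1021 = 109.2165
  Severe, Smoker: 211×404/1021 = 83.4907
  Severe, Former smoker: 211×347/1021 = 71.7111
  Severe, Never smoked: 211×270/1021 = 55.7982
Contributions (O − E)²/E:
  (165 − 157.0891)²/157.0891 = 0.3984
  (76 − 134.9256)²/134.9256 = 25.7344
  (156 − 104.9853)²/104.9853 = 24.7892
  (203 − 163.4202)²/163.4202 = 9.5861
  (149 − 140.3634)²/140.3634 = 0.5314
  (61 − 109.2165)²/109.2165 = 21.2864
  (36 − 83.4907)²/83.4907 = 27.0134
  (122 − 71.7111)²/71.7111 = 35.2661
  (53 − 55.7982)²/55.7982 = 0.1403
χ² = 0.3984 + 25.7344 + 24.7892 + 9.5861 + 0.5314 + 21.2864 + 27.0134 + 35.2661 + 0.1403 = 144.746

144.746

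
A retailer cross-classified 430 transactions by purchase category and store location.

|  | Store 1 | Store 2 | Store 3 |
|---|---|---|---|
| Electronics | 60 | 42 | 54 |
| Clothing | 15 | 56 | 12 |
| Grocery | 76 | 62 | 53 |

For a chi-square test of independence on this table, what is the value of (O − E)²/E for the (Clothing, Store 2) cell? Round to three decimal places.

Row total (Clothing) = 83; column total (Store 2) = 160; N = 430.
Expected count E = 83 × 160 / 430 = 30.8837.
Contribution = (O − E)²/E = (56 − 30.8837)² / 30.8837 = 20.426.

20.426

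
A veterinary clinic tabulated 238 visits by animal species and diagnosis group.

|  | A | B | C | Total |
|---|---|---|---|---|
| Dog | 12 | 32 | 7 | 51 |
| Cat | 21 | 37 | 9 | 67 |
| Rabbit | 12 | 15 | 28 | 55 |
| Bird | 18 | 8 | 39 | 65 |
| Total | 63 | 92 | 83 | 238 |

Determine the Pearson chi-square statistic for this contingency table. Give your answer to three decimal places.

Grand total N = 238.
Expected counts (row total × column total / N):
  Dog, A: 51×63/238 = 13.5000
  Dog, B: 51×92/238 = 19.7143
  Dog, C: 51×83/238 = 17.7857
  Cat, A: 67×63/238 = 17.7353
  Cat, B: 67×92/238 = 25.8992
  Cat, C: 67×83/238 = 23.3655
  Rabbit, A: 55×63/238 = 14.5588
  Rabbit, B: 55×92/238 = 21.2605
  Rabbit, C: 55×83/238 = 19.1807
  Bird, A: 65×63/238 = 17.2059
  Bird, B: 65×92/238 = 25.1261
  Bird, C: 65×83/238 = 22.6681
Contributions (O − E)²/E:
  (12 − 13.5000)²/13.5000 = 0.1667
  (32 − 19.7143)²/19.7143 = 7.6563
  (7 − 17.7857)²/17.7857 = 6.5407
  (21 − 17.7353)²/17.7353 = 0.6010
  (37 − 25.8992)²/25.8992 = 4.7580
  (9 − 23.3655)²/23.3655 = 8.8321
  (12 − 14.5588)²/14.5588 = 0.4497
  (15 − 21.2605)²/21.2605 = 1.8435
  (28 − 19.1807)²/19.1807 = 4.0551
  (18 − 17.2059)²/17.2059 = 0.0366
  (8 − 25.1261)²/25.1261 = 11.6733
  (39 − 22.6681)²/22.6681 = 11.7668
χ² = 0.1667 + 7.6563 + 6.5407 + 0.6010 + 4.7580 + 8.8321 + 0.4497 + 1.8435 + 4.0551 + 0.0366 + 11.6733 + 11.7668 = 58.380

58.380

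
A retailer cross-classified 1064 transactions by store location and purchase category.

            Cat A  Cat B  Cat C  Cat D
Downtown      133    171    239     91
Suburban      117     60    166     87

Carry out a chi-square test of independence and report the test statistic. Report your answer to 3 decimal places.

29.584

Row totals: 634, 430. Column totals: 250, 231, 405, 178. Grand total N = 1064.
Expected counts (row total × column total / N):
  Downtown, Cat A: 634×250/1064 = 148.96617
  Downtown, Cat B: 634×231/1064 = 137.64474
  Downtown, Cat C: 634×405/1064 = 241.32519
  Downtown, Cat D: 634×178/1064 = 106.06391
  Suburban, Cat A: 430×250/1064 = 101.03383
  Suburban, Cat B: 430×231/1064 = 93.35526
  Suburban, Cat C: 430×405/1064 = 163.67481
  Suburban, Cat D: 430×178/1064 = 71.93609
Contributions (O − E)²/E:
  (133 − 148.96617)²/148.96617 = 1.7113
  (171 − 137.64474)²/137.64474 = 8.0829
  (239 − 241.32519)²/241.32519 = 0.0224
  (91 − 106.06391)²/106.06391 = 2.1395
  (117 − 101.03383)²/101.03383 = 2.5231
  (60 − 93.35526)²/93.35526 = 11.9176
  (166 − 163.67481)²/163.67481 = 0.0330
  (87 − 71.93609)²/71.93609 = 3.1545
χ² = 1.7113 + 8.0829 + 0.0224 + 2.1395 + 2.5231 + 11.9176 + 0.0330 + 3.1545 = 29.584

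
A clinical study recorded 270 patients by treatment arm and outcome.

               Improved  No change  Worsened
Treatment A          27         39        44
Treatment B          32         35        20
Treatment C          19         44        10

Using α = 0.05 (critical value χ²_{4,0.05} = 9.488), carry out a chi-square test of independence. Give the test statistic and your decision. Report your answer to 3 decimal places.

21.330; reject H₀

Row totals: 110, 87, 73. Column totals: 78, 118, 74. Grand total N = 270.
Expected counts (row total × column total / N):
  Treatment A, Improved: 110×78/270 = 31.7778
  Treatment A, No change: 110×118/270 = 48.0741
  Treatment A, Worsened: 110×74/270 = 30.1481
  Treatment B, Improved: 87×78/270 = 25.1333
  Treatment B, No change: 87×118/270 = 38.0222
  Treatment B, Worsened: 87×74/270 = 23.8444
  Treatment C, Improved: 73×78/270 = 21.0889
  Treatment C, No change: 73×118/270 = 31.9037
  Treatment C, Worsened: 73×74/270 = 20.0074
Contributions (O − E)²/E:
  (27 − 31.7778)²/31.7778 = 0.7183
  (39 − 48.0741)²/48.0741 = 1.7128
  (44 − 30.1481)²/30.1481 = 6.3644
  (32 − 25.1333)²/25.1333 = 1.8761
  (35 − 38.0222)²/38.0222 = 0.2402
  (20 − 23.8444)²/23.8444 = 0.6198
  (19 − 21.0889)²/21.0889 = 0.2069
  (44 − 31.9037)²/31.9037 = 4.5863
  (10 − 20.0074)²/20.0074 = 5.0056
χ² = 0.7183 + 1.7128 + 6.3644 + 1.8761 + 0.2402 + 0.6198 + 0.2069 + 4.5863 + 5.0056 = 21.330
df = (3−1)(3−1) = 4. Since 21.330 > 9.488, reject the null hypothesis of independence at α = 0.05.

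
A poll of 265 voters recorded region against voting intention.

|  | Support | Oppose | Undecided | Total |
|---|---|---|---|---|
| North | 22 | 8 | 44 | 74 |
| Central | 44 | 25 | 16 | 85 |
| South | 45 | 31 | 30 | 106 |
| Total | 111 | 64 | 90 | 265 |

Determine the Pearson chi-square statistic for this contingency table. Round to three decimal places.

33.066

Grand total N = 265.
Expected counts (row total × column total / N):
  North, Support: 74×111/265 = 30.9962
  North, Oppose: 74×64/265 = 17.8717
  North, Undecided: 74×90/265 = 25.1321
  Central, Support: 85×111/265 = 35.6038
  Central, Oppose: 85×64/265 = 20.5283
  Central, Undecided: 85×90/265 = 28.8679
  South, Support: 106×111/265 = 44.4000
  South, Oppose: 106×64/265 = 25.6000
  South, Undecided: 106×90/265 = 36.0000
Contributions (O − E)²/E:
  (22 − 30.9962)²/30.9962 = 2.6110
  (8 − 17.8717)²/17.8717 = 5.4528
  (44 − 25.1321)²/25.1321 = 14.1651
  (44 − 35.6038)²/35.6038 = 1.9800
  (25 − 20.5283)²/20.5283 = 0.9741
  (16 − 28.8679)²/28.8679 = 5.7359
  (45 − 44.4000)²/44.4000 = 0.0081
  (31 − 25.6000)²/25.6000 = 1.1391
  (30 − 36.0000)²/36.0000 = 1.0000
χ² = 2.6110 + 5.4528 + 14.1651 + 1.9800 + 0.9741 + 5.7359 + 0.0081 + 1.1391 + 1.0000 = 33.066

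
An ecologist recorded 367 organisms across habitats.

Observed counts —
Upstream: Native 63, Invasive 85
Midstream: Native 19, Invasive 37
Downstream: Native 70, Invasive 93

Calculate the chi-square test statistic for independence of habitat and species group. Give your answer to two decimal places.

Row totals: 148, 56, 163. Column totals: 152, 215. Grand total N = 367.
Expected counts (row total × column total / N):
  Upstream, Native: 148×152/367 = 61.297
  Upstream, Invasive: 148×215/367 = 86.703
  Midstream, Native: 56×152/367 = 23.193
  Midstream, Invasive: 56×215/367 = 32.807
  Downstream, Native: 163×152/367 = 67.510
  Downstream, Invasive: 163×215/367 = 95.490
Contributions (O − E)²/E:
  (63 − 61.297)²/61.297 = 0.0473
  (85 − 86.703)²/86.703 = 0.0334
  (19 − 23.193)²/23.193 = 0.7580
  (37 − 32.807)²/32.807 = 0.5359
  (70 − 67.510)²/67.510 = 0.0918
  (93 − 95.490)²/95.490 = 0.0649
χ² = 0.0473 + 0.0334 + 0.7580 + 0.5359 + 0.0918 + 0.0649 = 1.53

1.53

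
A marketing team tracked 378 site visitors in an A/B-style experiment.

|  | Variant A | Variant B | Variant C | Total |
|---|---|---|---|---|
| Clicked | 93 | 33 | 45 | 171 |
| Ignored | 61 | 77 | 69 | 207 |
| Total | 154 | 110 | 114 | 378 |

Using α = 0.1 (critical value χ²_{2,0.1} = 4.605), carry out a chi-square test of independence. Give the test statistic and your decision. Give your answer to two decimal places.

Grand total N = 378.
Expected counts (row total × column total / N):
  Clicked, Variant A: 171×154/378 = 69.667
  Clicked, Variant B: 171×110/378 = 49.762
  Clicked, Variant C: 171×114/378 = 51.571
  Ignored, Variant A: 207×154/378 = 84.333
  Ignored, Variant B: 207×110/378 = 60.238
  Ignored, Variant C: 207×114/378 = 62.429
Contributions (O − E)²/E:
  (93 − 69.667)²/69.667 = 7.8147
  (33 − 49.762)²/49.762 = 5.6462
  (45 − 51.571)²/51.571 = 0.8373
  (61 − 84.333)²/84.333 = 6.4557
  (77 − 60.238)²/60.238 = 4.6642
  (69 − 62.429)²/62.429 = 0.6916
χ² = 7.8147 + 5.6462 + 0.8373 + 6.4557 + 4.6642 + 0.6916 = 26.11
df = (2−1)(3−1) = 2. Since 26.11 > 4.605, reject the null hypothesis of independence at α = 0.1.

26.11; reject H₀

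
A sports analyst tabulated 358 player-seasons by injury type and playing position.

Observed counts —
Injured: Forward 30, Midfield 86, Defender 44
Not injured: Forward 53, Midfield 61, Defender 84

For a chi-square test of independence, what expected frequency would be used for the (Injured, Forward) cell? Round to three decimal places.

Row total (Injured) = 160; column total (Forward) = 83; grand total N = 358.
Expected count = (row total × column total) / N = 160 × 83 / 358 = 37.095.

37.095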